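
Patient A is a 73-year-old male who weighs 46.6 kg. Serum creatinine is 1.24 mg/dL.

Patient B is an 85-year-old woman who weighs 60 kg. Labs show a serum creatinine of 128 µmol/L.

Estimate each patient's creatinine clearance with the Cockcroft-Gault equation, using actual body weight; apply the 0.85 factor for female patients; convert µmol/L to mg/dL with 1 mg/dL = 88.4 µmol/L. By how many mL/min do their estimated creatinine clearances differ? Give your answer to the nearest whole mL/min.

Patient A: CrCl = (140 − 73) × 46.6 / (72 × 1.24) = 3122.2 / 89.28 ≈ 35.0 mL/min
Patient B: SCr = 128 / 88.4 = 1.448 mg/dL
Patient B: CrCl = (140 − 85) × 60 / (72 × 1.448) × 0.85 = 3300.0 / 104.26 × 0.85 ≈ 26.9 mL/min
|35.0 − 26.9| = 8.1 mL/min

8 mL/min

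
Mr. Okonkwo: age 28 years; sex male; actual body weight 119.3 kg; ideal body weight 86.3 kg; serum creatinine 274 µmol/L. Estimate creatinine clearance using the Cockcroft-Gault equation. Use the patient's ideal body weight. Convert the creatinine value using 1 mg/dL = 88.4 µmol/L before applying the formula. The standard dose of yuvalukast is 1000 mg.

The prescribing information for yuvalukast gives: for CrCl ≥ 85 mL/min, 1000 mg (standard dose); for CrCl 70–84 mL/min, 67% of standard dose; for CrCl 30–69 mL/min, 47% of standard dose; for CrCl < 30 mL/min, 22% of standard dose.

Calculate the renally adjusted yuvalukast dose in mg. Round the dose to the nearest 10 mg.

SCr = 274 / 88.4 = 3.1 mg/dL
CrCl = (140 − 28) × 86.3 / (72 × 3.1) = 9665.6 / 223.20 ≈ 43.3 mL/min
CrCl ≈ 43 mL/min → bracket 30–69 mL/min.
47% of 1000 mg = 470 mg

470 mg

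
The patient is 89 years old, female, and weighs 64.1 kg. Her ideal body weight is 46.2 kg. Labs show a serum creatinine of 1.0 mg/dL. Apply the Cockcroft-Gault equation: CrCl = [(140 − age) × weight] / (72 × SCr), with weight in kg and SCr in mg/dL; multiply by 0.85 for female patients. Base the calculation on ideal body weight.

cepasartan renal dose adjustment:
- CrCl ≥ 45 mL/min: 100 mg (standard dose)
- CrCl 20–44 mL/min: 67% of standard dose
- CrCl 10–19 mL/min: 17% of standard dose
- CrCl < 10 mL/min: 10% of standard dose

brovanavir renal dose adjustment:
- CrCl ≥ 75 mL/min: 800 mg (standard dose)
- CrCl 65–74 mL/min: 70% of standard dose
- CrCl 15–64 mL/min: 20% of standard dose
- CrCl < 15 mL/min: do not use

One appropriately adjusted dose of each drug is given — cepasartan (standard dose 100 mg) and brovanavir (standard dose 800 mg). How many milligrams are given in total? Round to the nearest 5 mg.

225 mg

CrCl = (140 − 89) × 46.2 / (72 × 1) × 0.85 = 2356.2 / 72.00 × 0.85 ≈ 27.8 mL/min
CrCl ≈ 28 mL/min.
cepasartan: 20–44 mL/min → 67% of 100 mg = 67 mg.
brovanavir: 15–64 mL/min → 20% of 800 mg = 160 mg.
Total = 67 + 160 = 227 mg.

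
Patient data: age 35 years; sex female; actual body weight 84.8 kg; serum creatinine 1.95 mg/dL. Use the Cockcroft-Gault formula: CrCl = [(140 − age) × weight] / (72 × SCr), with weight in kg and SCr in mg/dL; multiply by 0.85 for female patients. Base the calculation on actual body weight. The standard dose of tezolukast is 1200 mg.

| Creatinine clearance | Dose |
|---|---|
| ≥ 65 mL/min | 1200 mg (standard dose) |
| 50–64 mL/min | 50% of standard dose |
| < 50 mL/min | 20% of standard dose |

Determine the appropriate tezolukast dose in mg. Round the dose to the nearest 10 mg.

600 mg

CrCl = (140 − 35) × 84.8 / (72 × 1.95) × 0.85 = 8904.0 / 140.40 × 0.85 ≈ 53.9 mL/min
CrCl ≈ 54 mL/min → bracket 50–64 mL/min.
50% of 1200 mg = 600 mg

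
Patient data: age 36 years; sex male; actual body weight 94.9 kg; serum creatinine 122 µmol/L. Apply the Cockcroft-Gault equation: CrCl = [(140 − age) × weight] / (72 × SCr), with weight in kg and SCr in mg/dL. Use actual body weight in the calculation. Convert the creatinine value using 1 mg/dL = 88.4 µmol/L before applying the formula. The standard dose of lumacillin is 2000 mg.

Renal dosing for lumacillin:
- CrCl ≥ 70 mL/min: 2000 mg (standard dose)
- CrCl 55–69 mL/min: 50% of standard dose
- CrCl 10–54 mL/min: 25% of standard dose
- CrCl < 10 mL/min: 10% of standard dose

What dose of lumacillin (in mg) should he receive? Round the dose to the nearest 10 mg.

2000 mg

SCr = 122 / 88.4 = 1.38 mg/dL
CrCl = (140 − 36) × 94.9 / (72 × 1.38) = 9869.6 / 99.36 ≈ 99.3 mL/min
CrCl ≈ 99 mL/min → bracket ≥ 70 mL/min.
100% of 2000 mg = 2000 mg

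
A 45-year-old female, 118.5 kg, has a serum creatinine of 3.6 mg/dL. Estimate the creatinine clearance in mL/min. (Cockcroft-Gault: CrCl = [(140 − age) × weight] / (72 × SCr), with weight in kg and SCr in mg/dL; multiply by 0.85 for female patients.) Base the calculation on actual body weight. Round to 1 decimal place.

CrCl = (140 − 45) × 118.5 / (72 × 3.6) × 0.85 = 11257.5 / 259.20 × 0.85 ≈ 36.9 mL/min

36.9 mL/min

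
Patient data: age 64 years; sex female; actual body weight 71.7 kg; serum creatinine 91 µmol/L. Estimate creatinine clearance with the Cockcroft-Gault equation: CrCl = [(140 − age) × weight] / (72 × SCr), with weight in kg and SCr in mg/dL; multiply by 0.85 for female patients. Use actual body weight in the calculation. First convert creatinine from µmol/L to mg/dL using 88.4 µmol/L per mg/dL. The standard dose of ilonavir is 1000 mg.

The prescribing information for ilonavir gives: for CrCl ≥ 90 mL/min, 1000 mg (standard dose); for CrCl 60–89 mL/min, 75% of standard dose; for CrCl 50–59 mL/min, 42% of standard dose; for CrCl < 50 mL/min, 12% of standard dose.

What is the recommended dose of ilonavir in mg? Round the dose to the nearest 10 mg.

SCr = 91 / 88.4 = 1.029 mg/dL
CrCl = (140 − 64) × 71.7 / (72 × 1.029) × 0.85 = 5449.2 / 74.09 × 0.85 ≈ 62.5 mL/min
CrCl ≈ 62 mL/min → bracket 60–89 mL/min.
75% of 1000 mg = 750 mg

750 mg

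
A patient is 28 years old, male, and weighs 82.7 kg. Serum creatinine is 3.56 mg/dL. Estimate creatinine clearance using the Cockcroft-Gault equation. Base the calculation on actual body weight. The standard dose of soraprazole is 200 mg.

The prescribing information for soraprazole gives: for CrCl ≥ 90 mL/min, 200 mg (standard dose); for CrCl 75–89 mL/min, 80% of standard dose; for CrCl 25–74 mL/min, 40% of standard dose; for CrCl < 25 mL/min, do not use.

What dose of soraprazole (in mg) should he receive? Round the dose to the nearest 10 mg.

80 mg

CrCl = (140 − 28) × 82.7 / (72 × 3.56) = 9262.4 / 256.32 ≈ 36.1 mL/min
CrCl ≈ 36 mL/min → bracket 25–74 mL/min.
40% of 200 mg = 80 mg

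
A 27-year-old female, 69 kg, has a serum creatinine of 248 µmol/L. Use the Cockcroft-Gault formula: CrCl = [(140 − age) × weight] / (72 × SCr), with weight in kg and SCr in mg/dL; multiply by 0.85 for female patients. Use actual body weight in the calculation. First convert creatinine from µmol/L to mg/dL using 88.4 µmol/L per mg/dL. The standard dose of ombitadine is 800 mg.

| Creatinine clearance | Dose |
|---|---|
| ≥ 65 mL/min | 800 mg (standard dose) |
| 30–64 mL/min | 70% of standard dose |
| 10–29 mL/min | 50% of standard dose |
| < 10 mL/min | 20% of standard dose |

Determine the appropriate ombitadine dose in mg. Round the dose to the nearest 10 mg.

560 mg

SCr = 248 / 88.4 = 2.805 mg/dL
CrCl = (140 − 27) × 69 / (72 × 2.805) × 0.85 = 7797.0 / 201.96 × 0.85 ≈ 32.8 mL/min
CrCl ≈ 33 mL/min → bracket 30–64 mL/min.
70% of 800 mg = 560 mg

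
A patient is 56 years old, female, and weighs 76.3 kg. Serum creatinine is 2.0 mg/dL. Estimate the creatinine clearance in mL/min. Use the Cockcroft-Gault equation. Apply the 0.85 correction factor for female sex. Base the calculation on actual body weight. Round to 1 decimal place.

37.8 mL/min

CrCl = (140 − 56) × 76.3 / (72 × 2) × 0.85 = 6409.2 / 144.00 × 0.85 ≈ 37.8 mL/min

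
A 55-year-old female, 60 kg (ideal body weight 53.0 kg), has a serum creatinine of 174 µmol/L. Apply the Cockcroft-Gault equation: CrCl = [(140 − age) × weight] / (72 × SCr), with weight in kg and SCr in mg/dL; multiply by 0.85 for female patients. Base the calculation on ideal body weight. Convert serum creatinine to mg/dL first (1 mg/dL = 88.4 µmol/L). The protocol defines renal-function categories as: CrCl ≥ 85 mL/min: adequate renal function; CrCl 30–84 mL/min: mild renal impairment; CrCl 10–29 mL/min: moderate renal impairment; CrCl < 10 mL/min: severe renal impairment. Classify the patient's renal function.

SCr = 174 / 88.4 = 1.968 mg/dL
CrCl = (140 − 55) × 53 / (72 × 1.968) × 0.85 = 4505.0 / 141.70 × 0.85 ≈ 27.0 mL/min
27 mL/min falls in the 'moderate renal impairment' range.

moderate renal impairment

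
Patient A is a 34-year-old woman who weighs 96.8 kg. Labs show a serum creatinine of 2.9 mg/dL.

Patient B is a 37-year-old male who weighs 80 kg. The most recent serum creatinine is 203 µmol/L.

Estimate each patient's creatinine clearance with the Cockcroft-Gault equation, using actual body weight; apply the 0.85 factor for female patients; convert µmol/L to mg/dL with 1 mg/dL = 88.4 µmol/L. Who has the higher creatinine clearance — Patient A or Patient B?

Patient A: CrCl = (140 − 34) × 96.8 / (72 × 2.9) × 0.85 = 10260.8 / 208.80 × 0.85 ≈ 41.8 mL/min
Patient B: SCr = 203 / 88.4 = 2.296 mg/dL
Patient B: CrCl = (140 − 37) × 80 / (72 × 2.296) = 8240.0 / 165.31 ≈ 49.8 mL/min
41.8 vs 49.8 mL/min → Patient B is higher.

Patient B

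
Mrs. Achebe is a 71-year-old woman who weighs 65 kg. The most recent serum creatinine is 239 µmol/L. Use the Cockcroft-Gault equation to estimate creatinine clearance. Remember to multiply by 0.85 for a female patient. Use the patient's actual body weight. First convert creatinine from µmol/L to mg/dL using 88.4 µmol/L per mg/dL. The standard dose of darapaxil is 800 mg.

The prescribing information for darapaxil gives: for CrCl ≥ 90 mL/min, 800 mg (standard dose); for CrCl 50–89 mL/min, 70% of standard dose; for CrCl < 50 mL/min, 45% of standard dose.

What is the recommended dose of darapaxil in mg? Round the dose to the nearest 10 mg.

360 mg

SCr = 239 / 88.4 = 2.704 mg/dL
CrCl = (140 − 71) × 65 / (72 × 2.704) × 0.85 = 4485.0 / 194.69 × 0.85 ≈ 19.6 mL/min
CrCl ≈ 20 mL/min → bracket < 50 mL/min.
45% of 800 mg = 360 mg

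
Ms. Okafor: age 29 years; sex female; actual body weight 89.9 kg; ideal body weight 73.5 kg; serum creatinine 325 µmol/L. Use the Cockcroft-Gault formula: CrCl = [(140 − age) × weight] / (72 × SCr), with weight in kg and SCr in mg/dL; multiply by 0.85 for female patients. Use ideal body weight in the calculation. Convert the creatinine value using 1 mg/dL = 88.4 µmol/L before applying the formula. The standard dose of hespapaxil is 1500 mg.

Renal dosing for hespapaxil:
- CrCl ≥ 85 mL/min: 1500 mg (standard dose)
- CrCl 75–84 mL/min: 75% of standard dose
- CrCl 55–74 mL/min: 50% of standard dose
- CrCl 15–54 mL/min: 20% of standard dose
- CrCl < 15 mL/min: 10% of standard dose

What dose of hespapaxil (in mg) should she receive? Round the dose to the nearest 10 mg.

SCr = 325 / 88.4 = 3.676 mg/dL
CrCl = (140 − 29) × 73.5 / (72 × 3.676) × 0.85 = 8158.5 / 264.67 × 0.85 ≈ 26.2 mL/min
CrCl ≈ 26 mL/min → bracket 15–54 mL/min.
20% of 1500 mg = 300 mg

300 mg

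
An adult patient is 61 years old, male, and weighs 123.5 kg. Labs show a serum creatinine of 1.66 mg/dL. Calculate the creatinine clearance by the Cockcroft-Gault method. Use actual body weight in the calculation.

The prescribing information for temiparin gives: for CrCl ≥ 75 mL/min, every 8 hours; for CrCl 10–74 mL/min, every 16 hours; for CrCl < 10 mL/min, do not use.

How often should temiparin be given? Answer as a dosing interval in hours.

every 8 hours

CrCl = (140 − 61) × 123.5 / (72 × 1.66) = 9756.5 / 119.52 ≈ 81.6 mL/min
CrCl ≈ 82 mL/min → bracket ≥ 75 mL/min → every 8 hours.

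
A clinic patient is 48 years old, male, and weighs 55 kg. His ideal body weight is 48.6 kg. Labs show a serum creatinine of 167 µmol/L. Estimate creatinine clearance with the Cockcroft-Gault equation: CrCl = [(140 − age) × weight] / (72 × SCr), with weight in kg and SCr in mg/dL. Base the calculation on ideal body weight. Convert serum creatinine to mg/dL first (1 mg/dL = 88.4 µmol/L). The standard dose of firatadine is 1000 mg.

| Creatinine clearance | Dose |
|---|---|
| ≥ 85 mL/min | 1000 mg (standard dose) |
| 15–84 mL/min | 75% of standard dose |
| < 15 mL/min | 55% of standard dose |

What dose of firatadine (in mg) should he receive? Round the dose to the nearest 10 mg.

SCr = 167 / 88.4 = 1.889 mg/dL
CrCl = (140 − 48) × 48.6 / (72 × 1.889) = 4471.2 / 136.01 ≈ 32.9 mL/min
CrCl ≈ 33 mL/min → bracket 15–84 mL/min.
75% of 1000 mg = 750 mg

750 mg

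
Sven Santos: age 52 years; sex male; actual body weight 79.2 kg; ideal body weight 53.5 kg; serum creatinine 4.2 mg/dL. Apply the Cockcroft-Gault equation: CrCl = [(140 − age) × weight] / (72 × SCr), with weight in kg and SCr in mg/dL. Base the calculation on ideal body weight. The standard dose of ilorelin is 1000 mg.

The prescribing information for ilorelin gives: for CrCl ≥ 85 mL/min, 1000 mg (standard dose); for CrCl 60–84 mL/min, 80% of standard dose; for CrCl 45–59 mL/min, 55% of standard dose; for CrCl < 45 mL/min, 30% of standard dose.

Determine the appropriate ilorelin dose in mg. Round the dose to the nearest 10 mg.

CrCl = (140 − 52) × 53.5 / (72 × 4.2) = 4708.0 / 302.40 ≈ 15.6 mL/min
CrCl ≈ 16 mL/min → bracket < 45 mL/min.
30% of 1000 mg = 300 mg

300 mg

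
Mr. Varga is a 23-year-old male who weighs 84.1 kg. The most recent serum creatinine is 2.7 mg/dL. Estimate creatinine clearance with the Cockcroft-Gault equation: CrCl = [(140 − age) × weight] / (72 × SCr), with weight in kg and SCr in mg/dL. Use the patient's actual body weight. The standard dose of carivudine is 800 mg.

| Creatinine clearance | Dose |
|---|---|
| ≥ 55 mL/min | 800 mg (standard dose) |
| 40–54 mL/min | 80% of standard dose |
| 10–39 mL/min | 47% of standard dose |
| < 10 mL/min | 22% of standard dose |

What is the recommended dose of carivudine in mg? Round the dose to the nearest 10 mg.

640 mg

CrCl = (140 − 23) × 84.1 / (72 × 2.7) = 9839.7 / 194.40 ≈ 50.6 mL/min
CrCl ≈ 51 mL/min → bracket 40–54 mL/min.
80% of 800 mg = 640 mg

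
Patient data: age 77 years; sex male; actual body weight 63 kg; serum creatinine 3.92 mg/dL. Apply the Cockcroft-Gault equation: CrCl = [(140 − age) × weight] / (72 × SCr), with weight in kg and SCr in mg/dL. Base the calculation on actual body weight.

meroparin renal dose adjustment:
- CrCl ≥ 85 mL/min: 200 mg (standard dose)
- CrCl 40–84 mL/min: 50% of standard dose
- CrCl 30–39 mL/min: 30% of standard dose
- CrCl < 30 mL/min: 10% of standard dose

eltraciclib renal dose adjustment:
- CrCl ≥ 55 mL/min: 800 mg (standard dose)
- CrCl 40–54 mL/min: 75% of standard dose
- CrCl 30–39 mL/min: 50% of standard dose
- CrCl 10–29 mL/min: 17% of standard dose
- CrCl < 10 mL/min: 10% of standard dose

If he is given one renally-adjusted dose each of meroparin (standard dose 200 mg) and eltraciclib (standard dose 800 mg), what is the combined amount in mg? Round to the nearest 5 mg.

CrCl = (140 − 77) × 63 / (72 × 3.92) = 3969.0 / 282.24 ≈ 14.1 mL/min
CrCl ≈ 14 mL/min.
meroparin: < 30 mL/min → 10% of 200 mg = 20 mg.
eltraciclib: 10–29 mL/min → 17% of 800 mg = 136 mg.
Total = 20 + 136 = 156 mg.

155 mg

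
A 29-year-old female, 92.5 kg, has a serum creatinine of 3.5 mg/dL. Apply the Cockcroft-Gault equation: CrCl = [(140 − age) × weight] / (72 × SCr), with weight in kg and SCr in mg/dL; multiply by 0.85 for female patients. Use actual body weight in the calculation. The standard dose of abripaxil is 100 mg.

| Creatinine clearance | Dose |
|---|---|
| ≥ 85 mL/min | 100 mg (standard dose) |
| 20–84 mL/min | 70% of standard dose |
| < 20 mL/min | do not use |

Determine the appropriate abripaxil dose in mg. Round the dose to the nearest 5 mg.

70 mg

CrCl = (140 − 29) × 92.5 / (72 × 3.5) × 0.85 = 10267.5 / 252.00 × 0.85 ≈ 34.6 mL/min
CrCl ≈ 35 mL/min → bracket 20–84 mL/min.
70% of 100 mg = 70 mg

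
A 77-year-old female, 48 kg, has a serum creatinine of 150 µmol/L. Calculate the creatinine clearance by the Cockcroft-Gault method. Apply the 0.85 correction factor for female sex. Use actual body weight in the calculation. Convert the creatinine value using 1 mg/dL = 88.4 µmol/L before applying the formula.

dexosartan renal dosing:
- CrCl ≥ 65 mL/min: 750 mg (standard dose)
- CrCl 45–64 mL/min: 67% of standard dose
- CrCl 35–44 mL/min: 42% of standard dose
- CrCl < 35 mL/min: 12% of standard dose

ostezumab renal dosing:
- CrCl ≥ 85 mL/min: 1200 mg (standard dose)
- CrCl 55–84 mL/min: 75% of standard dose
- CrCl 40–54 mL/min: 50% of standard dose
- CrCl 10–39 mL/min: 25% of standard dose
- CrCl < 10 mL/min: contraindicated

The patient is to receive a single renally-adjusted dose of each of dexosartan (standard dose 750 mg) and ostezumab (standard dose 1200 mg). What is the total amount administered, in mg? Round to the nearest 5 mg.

390 mg

SCr = 150 / 88.4 = 1.697 mg/dL
CrCl = (140 − 77) × 48 / (72 × 1.697) × 0.85 = 3024.0 / 122.18 × 0.85 ≈ 21.0 mL/min
CrCl ≈ 21 mL/min.
dexosartan: < 35 mL/min → 12% of 750 mg = 90 mg.
ostezumab: 10–39 mL/min → 25% of 1200 mg = 300 mg.
Total = 90 + 300 = 390 mg.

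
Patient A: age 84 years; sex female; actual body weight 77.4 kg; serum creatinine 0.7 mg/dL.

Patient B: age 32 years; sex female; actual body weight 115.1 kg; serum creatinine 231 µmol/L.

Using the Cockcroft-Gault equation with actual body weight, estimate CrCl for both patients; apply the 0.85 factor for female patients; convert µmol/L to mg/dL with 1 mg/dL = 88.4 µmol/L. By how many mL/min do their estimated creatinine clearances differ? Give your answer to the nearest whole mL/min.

Patient A: CrCl = (140 − 84) × 77.4 / (72 × 0.7) × 0.85 = 4334.4 / 50.40 × 0.85 ≈ 73.1 mL/min
Patient B: SCr = 231 / 88.4 = 2.613 mg/dL
Patient B: CrCl = (140 − 32) × 115.1 / (72 × 2.613) × 0.85 = 12430.8 / 188.14 × 0.85 ≈ 56.2 mL/min
|73.1 − 56.2| = 16.9 mL/min

17 mL/min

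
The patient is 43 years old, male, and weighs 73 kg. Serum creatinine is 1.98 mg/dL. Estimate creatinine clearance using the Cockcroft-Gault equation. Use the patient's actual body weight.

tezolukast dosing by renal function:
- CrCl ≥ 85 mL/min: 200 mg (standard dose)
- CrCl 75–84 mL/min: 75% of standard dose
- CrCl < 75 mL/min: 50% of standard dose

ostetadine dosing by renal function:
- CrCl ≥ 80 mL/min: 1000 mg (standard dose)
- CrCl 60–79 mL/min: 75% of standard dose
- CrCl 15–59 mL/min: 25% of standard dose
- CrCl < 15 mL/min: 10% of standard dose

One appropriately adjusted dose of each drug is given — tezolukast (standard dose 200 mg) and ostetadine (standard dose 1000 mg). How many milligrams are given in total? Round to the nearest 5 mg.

350 mg

CrCl = (140 − 43) × 73 / (72 × 1.98) = 7081.0 / 142.56 ≈ 49.7 mL/min
CrCl ≈ 50 mL/min.
tezolukast: < 75 mL/min → 50% of 200 mg = 100 mg.
ostetadine: 15–59 mL/min → 25% of 1000 mg = 250 mg.
Total = 100 + 250 = 350 mg.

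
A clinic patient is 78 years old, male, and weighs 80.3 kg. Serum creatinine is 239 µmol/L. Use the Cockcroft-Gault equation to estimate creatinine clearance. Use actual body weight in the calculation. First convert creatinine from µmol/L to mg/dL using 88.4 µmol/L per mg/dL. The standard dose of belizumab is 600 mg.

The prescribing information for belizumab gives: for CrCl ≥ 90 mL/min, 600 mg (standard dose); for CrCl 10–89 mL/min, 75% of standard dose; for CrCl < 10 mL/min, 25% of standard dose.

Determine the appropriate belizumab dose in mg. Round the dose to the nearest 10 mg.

450 mg

SCr = 239 / 88.4 = 2.704 mg/dL
CrCl = (140 − 78) × 80.3 / (72 × 2.704) = 4978.6 / 194.69 ≈ 25.6 mL/min
CrCl ≈ 26 mL/min → bracket 10–89 mL/min.
75% of 600 mg = 450 mg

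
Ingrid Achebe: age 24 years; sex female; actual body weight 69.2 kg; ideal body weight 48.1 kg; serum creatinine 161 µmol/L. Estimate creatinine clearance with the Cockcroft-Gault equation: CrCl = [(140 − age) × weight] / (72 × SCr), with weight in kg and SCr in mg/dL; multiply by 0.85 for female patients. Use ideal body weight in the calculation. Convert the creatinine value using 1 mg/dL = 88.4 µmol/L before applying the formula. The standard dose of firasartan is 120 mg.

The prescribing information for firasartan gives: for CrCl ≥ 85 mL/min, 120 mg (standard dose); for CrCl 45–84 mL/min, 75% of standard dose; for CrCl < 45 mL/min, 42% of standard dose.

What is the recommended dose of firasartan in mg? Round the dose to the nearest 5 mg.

SCr = 161 / 88.4 = 1.821 mg/dL
CrCl = (140 − 24) × 48.1 / (72 × 1.821) × 0.85 = 5579.6 / 131.11 × 0.85 ≈ 36.2 mL/min
CrCl ≈ 36 mL/min → bracket < 45 mL/min.
42% of 120 mg = 50.4 mg → 50 mg

50 mg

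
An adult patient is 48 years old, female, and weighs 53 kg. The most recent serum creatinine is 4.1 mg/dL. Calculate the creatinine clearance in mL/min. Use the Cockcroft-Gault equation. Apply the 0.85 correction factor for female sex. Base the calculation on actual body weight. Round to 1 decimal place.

CrCl = (140 − 48) × 53 / (72 × 4.1) × 0.85 = 4876.0 / 295.20 × 0.85 ≈ 14.0 mL/min

14.0 mL/min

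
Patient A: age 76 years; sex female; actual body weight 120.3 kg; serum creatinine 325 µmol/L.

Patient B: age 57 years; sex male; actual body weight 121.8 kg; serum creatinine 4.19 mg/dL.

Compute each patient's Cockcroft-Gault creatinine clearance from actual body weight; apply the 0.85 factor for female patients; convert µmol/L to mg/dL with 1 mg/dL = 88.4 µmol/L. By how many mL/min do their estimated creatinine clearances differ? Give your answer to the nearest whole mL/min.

Patient A: SCr = 325 / 88.4 = 3.676 mg/dL
Patient A: CrCl = (140 − 76) × 120.3 / (72 × 3.676) × 0.85 = 7699.2 / 264.67 × 0.85 ≈ 24.7 mL/min
Patient B: CrCl = (140 − 57) × 121.8 / (72 × 4.19) = 10109.4 / 301.68 ≈ 33.5 mL/min
|24.7 − 33.5| = 8.8 mL/min

9 mL/min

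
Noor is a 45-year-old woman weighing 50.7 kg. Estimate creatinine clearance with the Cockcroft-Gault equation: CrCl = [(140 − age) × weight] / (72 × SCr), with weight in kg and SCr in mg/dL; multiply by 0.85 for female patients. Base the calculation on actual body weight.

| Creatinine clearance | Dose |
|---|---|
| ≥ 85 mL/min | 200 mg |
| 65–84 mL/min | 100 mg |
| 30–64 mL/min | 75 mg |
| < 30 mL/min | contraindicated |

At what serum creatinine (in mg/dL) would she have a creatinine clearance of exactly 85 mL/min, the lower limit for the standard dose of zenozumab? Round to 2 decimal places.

Standard dose requires CrCl ≥ 85 mL/min.
Set (140 − 45) × 50.7 × 0.85 / (72 × SCr) = 85
SCr = (140 − 45) × 50.7 × 0.85 / (72 × 85) = 0.669 mg/dL

0.67 mg/dL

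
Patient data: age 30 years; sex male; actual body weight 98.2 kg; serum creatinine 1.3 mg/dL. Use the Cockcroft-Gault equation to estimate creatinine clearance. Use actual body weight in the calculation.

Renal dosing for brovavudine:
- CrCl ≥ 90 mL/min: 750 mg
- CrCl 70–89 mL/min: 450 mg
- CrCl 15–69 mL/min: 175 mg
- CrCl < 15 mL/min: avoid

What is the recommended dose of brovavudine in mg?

CrCl = (140 − 30) × 98.2 / (72 × 1.3) = 10802.0 / 93.60 ≈ 115.4 mL/min
CrCl ≈ 115 mL/min → bracket ≥ 90 mL/min.
Dose for this bracket: 750 mg.

750 mg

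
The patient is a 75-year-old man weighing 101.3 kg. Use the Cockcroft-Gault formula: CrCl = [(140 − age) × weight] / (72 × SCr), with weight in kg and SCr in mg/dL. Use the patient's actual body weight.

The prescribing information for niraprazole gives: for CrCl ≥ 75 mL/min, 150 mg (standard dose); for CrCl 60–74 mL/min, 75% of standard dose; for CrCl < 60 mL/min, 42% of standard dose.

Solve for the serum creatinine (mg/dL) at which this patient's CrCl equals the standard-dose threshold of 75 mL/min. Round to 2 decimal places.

Standard dose requires CrCl ≥ 75 mL/min.
Set (140 − 75) × 101.3 / (72 × SCr) = 75
SCr = (140 − 75) × 101.3 / (72 × 75) = 1.219 mg/dL

1.22 mg/dL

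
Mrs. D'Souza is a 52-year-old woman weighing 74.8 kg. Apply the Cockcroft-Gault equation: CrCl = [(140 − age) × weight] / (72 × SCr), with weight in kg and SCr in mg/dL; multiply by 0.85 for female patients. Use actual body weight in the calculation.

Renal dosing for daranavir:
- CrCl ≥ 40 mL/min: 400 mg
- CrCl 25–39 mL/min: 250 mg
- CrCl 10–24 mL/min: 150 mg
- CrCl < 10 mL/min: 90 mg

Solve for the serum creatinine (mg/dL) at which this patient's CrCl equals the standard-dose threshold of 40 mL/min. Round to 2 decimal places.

1.94 mg/dL

Standard dose requires CrCl ≥ 40 mL/min.
Set (140 − 52) × 74.8 × 0.85 / (72 × SCr) = 40
SCr = (140 − 52) × 74.8 × 0.85 / (72 × 40) = 1.943 mg/dL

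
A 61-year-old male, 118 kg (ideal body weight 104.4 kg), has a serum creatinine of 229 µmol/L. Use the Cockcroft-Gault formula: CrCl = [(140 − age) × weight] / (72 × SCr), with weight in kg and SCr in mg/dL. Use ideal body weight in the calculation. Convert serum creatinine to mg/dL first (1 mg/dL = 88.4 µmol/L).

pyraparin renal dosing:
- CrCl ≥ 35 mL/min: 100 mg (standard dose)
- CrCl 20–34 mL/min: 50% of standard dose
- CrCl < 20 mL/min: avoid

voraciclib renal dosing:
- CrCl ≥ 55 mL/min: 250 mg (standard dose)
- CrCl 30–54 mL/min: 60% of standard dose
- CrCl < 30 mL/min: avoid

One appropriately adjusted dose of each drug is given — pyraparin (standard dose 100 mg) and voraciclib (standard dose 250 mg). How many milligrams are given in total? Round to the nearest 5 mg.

SCr = 229 / 88.4 = 2.59 mg/dL
CrCl = (140 − 61) × 104.4 / (72 × 2.59) = 8247.6 / 186.48 ≈ 44.2 mL/min
CrCl ≈ 44 mL/min.
pyraparin: ≥ 35 mL/min → 100% of 100 mg = 100 mg.
voraciclib: 30–54 mL/min → 60% of 250 mg = 150 mg.
Total = 100 + 150 = 250 mg.

250 mg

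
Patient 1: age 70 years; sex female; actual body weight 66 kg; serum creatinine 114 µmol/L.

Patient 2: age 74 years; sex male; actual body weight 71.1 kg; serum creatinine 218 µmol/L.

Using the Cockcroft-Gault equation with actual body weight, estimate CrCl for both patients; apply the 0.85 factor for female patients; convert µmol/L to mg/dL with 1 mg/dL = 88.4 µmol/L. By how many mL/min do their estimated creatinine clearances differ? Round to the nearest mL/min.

Patient 1: SCr = 114 / 88.4 = 1.29 mg/dL
Patient 1: CrCl = (140 − 70) × 66 / (72 × 1.29) × 0.85 = 4620.0 / 92.88 × 0.85 ≈ 42.3 mL/min
Patient 2: SCr = 218 / 88.4 = 2.466 mg/dL
Patient 2: CrCl = (140 − 74) × 71.1 / (72 × 2.466) = 4692.6 / 177.55 ≈ 26.4 mL/min
|42.3 − 26.4| = 15.9 mL/min

16 mL/min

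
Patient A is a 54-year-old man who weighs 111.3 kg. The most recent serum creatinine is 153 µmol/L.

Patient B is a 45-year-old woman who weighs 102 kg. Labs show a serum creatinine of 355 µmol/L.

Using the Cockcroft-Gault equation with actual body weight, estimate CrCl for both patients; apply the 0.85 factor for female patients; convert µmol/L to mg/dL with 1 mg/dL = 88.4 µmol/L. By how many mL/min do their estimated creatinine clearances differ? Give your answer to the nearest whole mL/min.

Patient A: SCr = 153 / 88.4 = 1.731 mg/dL
Patient A: CrCl = (140 − 54) × 111.3 / (72 × 1.731) = 9571.8 / 124.63 ≈ 76.8 mL/min
Patient B: SCr = 355 / 88.4 = 4.016 mg/dL
Patient B: CrCl = (140 − 45) × 102 / (72 × 4.016) × 0.85 = 9690.0 / 289.15 × 0.85 ≈ 28.5 mL/min
|76.8 − 28.5| = 48.3 mL/min

48 mL/min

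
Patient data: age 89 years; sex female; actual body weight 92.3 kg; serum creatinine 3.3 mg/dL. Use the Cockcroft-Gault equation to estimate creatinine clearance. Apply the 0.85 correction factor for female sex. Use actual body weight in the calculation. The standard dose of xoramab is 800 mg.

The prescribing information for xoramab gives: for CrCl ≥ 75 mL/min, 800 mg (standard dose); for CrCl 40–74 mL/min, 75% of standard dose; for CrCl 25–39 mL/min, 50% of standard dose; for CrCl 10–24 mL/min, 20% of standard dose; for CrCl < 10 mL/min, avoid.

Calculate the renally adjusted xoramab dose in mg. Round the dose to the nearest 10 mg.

CrCl = (140 − 89) × 92.3 / (72 × 3.3) × 0.85 = 4707.3 / 237.60 × 0.85 ≈ 16.8 mL/min
CrCl ≈ 17 mL/min → bracket 10–24 mL/min.
20% of 800 mg = 160 mg

160 mg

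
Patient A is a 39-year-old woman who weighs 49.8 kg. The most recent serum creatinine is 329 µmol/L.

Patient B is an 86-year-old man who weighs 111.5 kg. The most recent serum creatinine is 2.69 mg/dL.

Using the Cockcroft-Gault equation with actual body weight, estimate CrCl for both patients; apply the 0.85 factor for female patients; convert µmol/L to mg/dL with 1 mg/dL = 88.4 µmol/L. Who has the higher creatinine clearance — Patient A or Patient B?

Patient A: SCr = 329 / 88.4 = 3.722 mg/dL
Patient A: CrCl = (140 − 39) × 49.8 / (72 × 3.722) × 0.85 = 5029.8 / 267.98 × 0.85 ≈ 16.0 mL/min
Patient B: CrCl = (140 − 86) × 111.5 / (72 × 2.69) = 6021.0 / 193.68 ≈ 31.1 mL/min
16.0 vs 31.1 mL/min → Patient B is higher.

Patient B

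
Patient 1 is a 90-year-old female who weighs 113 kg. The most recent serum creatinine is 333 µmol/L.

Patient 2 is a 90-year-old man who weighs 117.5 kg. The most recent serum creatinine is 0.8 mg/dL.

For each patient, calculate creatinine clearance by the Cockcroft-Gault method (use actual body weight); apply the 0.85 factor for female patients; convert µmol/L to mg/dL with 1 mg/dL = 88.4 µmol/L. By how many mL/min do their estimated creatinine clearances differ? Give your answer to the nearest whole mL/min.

84 mL/min

Patient 1: SCr = 333 / 88.4 = 3.767 mg/dL
Patient 1: CrCl = (140 − 90) × 113 / (72 × 3.767) × 0.85 = 5650.0 / 271.22 × 0.85 ≈ 17.7 mL/min
Patient 2: CrCl = (140 − 90) × 117.5 / (72 × 0.8) = 5875.0 / 57.60 ≈ 102.0 mL/min
|17.7 − 102.0| = 84.3 mL/min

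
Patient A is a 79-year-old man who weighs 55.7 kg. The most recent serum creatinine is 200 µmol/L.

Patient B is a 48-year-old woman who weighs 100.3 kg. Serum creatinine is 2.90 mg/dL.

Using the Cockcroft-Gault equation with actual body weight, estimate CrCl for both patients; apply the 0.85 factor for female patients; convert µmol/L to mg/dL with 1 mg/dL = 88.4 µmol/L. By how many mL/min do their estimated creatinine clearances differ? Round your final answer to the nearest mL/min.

Patient A: SCr = 200 / 88.4 = 2.262 mg/dL
Patient A: CrCl = (140 − 79) × 55.7 / (72 × 2.262) = 3397.7 / 162.86 ≈ 20.9 mL/min
Patient B: CrCl = (140 − 48) × 100.3 / (72 × 2.9) × 0.85 = 9227.6 / 208.80 × 0.85 ≈ 37.6 mL/min
|20.9 − 37.6| = 16.7 mL/min

17 mL/min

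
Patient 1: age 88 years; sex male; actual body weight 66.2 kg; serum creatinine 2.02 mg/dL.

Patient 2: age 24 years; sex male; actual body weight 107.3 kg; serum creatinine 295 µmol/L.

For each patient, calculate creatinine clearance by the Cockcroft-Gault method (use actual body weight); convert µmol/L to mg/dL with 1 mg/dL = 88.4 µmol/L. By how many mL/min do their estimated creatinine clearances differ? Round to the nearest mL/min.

Patient 1: CrCl = (140 − 88) × 66.2 / (72 × 2.02) = 3442.4 / 145.44 ≈ 23.7 mL/min
Patient 2: SCr = 295 / 88.4 = 3.337 mg/dL
Patient 2: CrCl = (140 − 24) × 107.3 / (72 × 3.337) = 12446.8 / 240.26 ≈ 51.8 mL/min
|23.7 − 51.8| = 28.1 mL/min

28 mL/min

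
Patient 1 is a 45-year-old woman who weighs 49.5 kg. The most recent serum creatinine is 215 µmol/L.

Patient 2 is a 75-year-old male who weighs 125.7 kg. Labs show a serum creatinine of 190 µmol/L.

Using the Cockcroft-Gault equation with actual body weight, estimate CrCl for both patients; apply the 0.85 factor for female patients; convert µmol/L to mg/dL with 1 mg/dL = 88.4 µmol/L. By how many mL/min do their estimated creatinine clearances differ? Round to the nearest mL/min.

30 mL/min

Patient 1: SCr = 215 / 88.4 = 2.432 mg/dL
Patient 1: CrCl = (140 − 45) × 49.5 / (72 × 2.432) × 0.85 = 4702.5 / 175.10 × 0.85 ≈ 22.8 mL/min
Patient 2: SCr = 190 / 88.4 = 2.149 mg/dL
Patient 2: CrCl = (140 − 75) × 125.7 / (72 × 2.149) = 8170.5 / 154.73 ≈ 52.8 mL/min
|22.8 − 52.8| = 30.0 mL/min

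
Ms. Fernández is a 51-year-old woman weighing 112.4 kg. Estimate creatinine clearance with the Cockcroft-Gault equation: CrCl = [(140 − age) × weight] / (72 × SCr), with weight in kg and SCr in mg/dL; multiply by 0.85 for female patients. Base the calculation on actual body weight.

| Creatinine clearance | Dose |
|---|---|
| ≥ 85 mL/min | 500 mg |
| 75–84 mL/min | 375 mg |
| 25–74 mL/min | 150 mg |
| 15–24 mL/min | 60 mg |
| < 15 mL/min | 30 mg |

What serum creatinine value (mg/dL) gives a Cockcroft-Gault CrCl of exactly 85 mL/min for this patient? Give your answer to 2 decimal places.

Standard dose requires CrCl ≥ 85 mL/min.
Set (140 − 51) × 112.4 × 0.85 / (72 × SCr) = 85
SCr = (140 − 51) × 112.4 × 0.85 / (72 × 85) = 1.389 mg/dL

1.39 mg/dL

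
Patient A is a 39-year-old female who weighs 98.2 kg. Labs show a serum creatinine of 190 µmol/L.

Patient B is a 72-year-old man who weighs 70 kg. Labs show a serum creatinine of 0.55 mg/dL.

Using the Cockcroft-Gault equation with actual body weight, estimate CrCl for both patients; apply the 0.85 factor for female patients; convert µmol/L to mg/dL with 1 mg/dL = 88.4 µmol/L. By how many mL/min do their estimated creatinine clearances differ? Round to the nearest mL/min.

66 mL/min

Patient A: SCr = 190 / 88.4 = 2.149 mg/dL
Patient A: CrCl = (140 − 39) × 98.2 / (72 × 2.149) × 0.85 = 9918.2 / 154.73 × 0.85 ≈ 54.5 mL/min
Patient B: CrCl = (140 − 72) × 70 / (72 × 0.55) = 4760.0 / 39.60 ≈ 120.2 mL/min
|54.5 − 120.2| = 65.7 mL/min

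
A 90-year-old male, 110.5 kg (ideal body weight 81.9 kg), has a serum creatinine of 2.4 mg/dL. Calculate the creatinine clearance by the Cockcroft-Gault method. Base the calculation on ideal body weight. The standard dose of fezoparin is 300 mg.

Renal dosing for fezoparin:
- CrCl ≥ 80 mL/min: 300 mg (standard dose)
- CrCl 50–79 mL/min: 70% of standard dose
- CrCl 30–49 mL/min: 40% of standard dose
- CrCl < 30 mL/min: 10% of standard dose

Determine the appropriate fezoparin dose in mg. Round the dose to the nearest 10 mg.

30 mg

CrCl = (140 − 90) × 81.9 / (72 × 2.4) = 4095.0 / 172.80 ≈ 23.7 mL/min
CrCl ≈ 24 mL/min → bracket < 30 mL/min.
10% of 300 mg = 30 mg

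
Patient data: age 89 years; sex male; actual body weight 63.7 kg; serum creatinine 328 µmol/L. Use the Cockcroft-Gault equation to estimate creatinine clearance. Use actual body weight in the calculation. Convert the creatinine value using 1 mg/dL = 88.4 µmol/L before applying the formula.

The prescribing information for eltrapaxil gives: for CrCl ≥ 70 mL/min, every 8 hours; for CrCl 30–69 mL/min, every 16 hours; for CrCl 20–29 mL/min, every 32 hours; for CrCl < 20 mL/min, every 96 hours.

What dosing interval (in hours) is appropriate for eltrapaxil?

every 96 hours

SCr = 328 / 88.4 = 3.71 mg/dL
CrCl = (140 − 89) × 63.7 / (72 × 3.71) = 3248.7 / 267.12 ≈ 12.2 mL/min
CrCl ≈ 12 mL/min → bracket < 20 mL/min → every 96 hours.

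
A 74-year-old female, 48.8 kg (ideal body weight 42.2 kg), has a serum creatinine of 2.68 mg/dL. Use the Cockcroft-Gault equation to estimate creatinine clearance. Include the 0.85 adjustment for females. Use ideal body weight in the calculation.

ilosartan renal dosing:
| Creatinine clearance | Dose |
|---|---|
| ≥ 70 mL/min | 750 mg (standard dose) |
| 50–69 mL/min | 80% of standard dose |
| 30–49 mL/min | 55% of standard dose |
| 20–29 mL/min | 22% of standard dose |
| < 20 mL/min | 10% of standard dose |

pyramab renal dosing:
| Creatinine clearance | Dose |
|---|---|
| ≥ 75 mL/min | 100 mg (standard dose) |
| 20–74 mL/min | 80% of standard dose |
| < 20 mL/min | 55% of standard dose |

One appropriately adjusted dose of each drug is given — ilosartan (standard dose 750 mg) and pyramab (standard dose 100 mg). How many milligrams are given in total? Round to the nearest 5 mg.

130 mg

CrCl = (140 − 74) × 42.2 / (72 × 2.68) × 0.85 = 2785.2 / 192.96 × 0.85 ≈ 12.3 mL/min
CrCl ≈ 12 mL/min.
ilosartan: < 20 mL/min → 10% of 750 mg = 75 mg.
pyramab: < 20 mL/min → 55% of 100 mg = 55 mg.
Total = 75 + 55 = 130 mg.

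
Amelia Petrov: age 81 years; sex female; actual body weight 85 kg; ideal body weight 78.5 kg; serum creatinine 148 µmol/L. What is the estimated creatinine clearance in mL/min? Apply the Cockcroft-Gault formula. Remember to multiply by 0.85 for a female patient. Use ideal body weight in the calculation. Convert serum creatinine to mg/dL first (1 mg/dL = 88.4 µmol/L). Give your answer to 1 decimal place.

32.7 mL/min

SCr = 148 / 88.4 = 1.674 mg/dL
CrCl = (140 − 81) × 78.5 / (72 × 1.674) × 0.85 = 4631.5 / 120.53 × 0.85 ≈ 32.7 mL/min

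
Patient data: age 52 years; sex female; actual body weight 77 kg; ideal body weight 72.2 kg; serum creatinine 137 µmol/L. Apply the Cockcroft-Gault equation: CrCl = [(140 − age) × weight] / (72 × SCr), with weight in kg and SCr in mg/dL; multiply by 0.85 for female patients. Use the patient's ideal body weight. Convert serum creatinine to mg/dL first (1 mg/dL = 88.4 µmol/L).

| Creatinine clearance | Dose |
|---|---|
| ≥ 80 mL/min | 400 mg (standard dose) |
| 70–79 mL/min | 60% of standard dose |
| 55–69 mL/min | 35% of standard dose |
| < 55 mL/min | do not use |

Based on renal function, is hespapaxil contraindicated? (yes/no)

yes

SCr = 137 / 88.4 = 1.55 mg/dL
CrCl = (140 − 52) × 72.2 / (72 × 1.55) × 0.85 = 6353.6 / 111.60 × 0.85 ≈ 48.4 mL/min
CrCl ≈ 48 mL/min, which is < 55 mL/min.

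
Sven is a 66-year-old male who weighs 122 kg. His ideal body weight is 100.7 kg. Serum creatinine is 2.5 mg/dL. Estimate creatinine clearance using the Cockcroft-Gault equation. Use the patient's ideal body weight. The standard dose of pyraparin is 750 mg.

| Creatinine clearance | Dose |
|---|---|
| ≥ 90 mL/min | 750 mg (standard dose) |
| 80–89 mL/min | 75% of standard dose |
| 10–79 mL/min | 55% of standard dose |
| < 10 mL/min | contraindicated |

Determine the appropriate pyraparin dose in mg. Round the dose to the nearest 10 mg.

CrCl = (140 − 66) × 100.7 / (72 × 2.5) = 7451.8 / 180.00 ≈ 41.4 mL/min
CrCl ≈ 41 mL/min → bracket 10–79 mL/min.
55% of 750 mg = 412.5 mg → 410 mg

410 mg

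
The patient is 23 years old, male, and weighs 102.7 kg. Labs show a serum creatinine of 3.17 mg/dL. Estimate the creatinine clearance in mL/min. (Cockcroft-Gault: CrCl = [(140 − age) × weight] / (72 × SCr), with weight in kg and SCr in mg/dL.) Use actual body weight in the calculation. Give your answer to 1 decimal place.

52.6 mL/min

CrCl = (140 − 23) × 102.7 / (72 × 3.17) = 12015.9 / 228.24 ≈ 52.6 mL/min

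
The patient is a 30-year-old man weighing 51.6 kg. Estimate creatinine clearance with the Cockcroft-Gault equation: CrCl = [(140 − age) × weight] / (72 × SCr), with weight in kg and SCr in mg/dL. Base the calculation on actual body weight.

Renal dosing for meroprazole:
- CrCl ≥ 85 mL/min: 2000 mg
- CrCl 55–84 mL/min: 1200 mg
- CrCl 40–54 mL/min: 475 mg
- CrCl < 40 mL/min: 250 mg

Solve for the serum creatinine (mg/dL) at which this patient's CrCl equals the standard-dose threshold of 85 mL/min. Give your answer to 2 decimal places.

Standard dose requires CrCl ≥ 85 mL/min.
Set (140 − 30) × 51.6 / (72 × SCr) = 85
SCr = (140 − 30) × 51.6 / (72 × 85) = 0.927 mg/dL

0.93 mg/dL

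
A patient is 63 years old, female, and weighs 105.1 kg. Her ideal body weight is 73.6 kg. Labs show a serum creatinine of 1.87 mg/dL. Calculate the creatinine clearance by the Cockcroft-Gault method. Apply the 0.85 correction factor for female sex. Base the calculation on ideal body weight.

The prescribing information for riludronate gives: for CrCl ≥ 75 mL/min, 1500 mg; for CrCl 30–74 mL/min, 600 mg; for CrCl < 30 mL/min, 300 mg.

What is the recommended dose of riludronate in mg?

600 mg

CrCl = (140 − 63) × 73.6 / (72 × 1.87) × 0.85 = 5667.2 / 134.64 × 0.85 ≈ 35.8 mL/min
CrCl ≈ 36 mL/min → bracket 30–74 mL/min.
Dose for this bracket: 600 mg.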